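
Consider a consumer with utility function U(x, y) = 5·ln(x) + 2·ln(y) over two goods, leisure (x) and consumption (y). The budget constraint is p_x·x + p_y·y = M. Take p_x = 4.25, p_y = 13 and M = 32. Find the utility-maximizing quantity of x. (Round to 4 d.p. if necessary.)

Tangency: MRS = (5/2)·y/x = p_x/p_y.
So 5·p_y·y = 2·p_x·x; combined with the budget, a share 5/7 of income goes to x.
Demand: x*(p_x,p_y,M) = 5/7·M/p_x and y* = 2/7·M/p_y.
At p_x=4.25, p_y=13, M=32: x* = 5/7·32/4.25 = 5.3782.

x* = 5.3782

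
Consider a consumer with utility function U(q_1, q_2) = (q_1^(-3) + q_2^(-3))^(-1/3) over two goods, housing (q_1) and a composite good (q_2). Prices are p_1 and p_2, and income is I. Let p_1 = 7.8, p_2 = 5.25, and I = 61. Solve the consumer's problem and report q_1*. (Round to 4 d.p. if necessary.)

q_1* = 4.4865

From the CES first-order condition, (q_2/q_1)^(4) = p_1/p_2.
Solve for the ratio: q_2/q_1 = [p_1/p_2]^(0.25).
Substitute q_2 = (q_2/q_1)·q_1 into the budget: q_1* = I/(p_1 + p_2·(q_2/q_1)).
Numerically q_2/q_1 = 1.104037, so q_1* = 61/(7.8 + 5.25·1.104037) = 4.4865.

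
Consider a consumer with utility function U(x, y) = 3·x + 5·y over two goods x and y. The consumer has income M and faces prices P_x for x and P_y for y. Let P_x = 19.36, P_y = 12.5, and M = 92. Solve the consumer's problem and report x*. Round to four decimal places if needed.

x* = 0

Linear utility — the consumer picks whichever good has higher MU/price: 3/19.36 = 0.155 vs 5/12.5 = 0.4.
y gives more utility per dollar, so spend all income on y: y* = M/P_y, x* = 0.
Numerically: x* = 0, y* = 7.36.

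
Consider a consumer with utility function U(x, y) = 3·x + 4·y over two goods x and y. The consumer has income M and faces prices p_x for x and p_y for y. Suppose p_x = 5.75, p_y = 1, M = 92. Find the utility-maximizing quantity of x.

x* = 0

y gives more utility per dollar, so spend all income on y: y* = M/p_y, x* = 0.
Numerically: x* = 0, y* = 92.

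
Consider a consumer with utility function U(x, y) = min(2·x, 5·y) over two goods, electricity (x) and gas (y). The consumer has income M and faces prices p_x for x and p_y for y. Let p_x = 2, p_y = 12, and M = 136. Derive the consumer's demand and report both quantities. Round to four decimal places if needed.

x* = 20, y* = 8

Demand: x*(p_x,p_y,M) = 5·M/(5·p_x + 2·p_y), y* = 2·M/(5·p_x + 2·p_y).
Here 5·2 + 2·12 = 34, giving x* = 20 and y* = 8.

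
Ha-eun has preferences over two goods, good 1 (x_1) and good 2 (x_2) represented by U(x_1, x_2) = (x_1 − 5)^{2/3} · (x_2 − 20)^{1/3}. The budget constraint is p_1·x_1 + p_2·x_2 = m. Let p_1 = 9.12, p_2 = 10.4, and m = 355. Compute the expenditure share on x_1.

This is Cobb-Douglas in (x_1−5, x_2−20): tangency gives 2/3·p_2·(x_2−20) = 1/3·p_1·(x_1−5).
Substituting into the budget: x_1* = 5 + 2/3·(m − 5·p_1 − 20·p_2)/p_1, and x_2* = 20 + 1/3·(…)/p_2.
Discretionary income = 355 − 5·9.12 − 20·10.4 = 101.4; x_1* = 5 + 2/3·101.4/9.12 = 12.4123; x_2* = 20 + 1/3·101.4/10.4 = 23.25.
Expenditure on x_1: 9.12·12.4123 = 113.2; share = 0.3189.

share on x_1 = 0.3189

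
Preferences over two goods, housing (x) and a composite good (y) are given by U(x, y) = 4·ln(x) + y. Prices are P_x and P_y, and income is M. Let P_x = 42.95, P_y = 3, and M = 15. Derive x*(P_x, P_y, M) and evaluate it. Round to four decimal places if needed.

x* = 0.2794

MU_x = 4/x, MU_y = 1. Tangency: 4/x = P_x/P_y.
So x*(P_x,P_y) = 4·P_y/P_x, independent of income; and y* = (M − 4·P_y)/P_y.
At the given prices: x* = 4·3/42.95 = 0.2794.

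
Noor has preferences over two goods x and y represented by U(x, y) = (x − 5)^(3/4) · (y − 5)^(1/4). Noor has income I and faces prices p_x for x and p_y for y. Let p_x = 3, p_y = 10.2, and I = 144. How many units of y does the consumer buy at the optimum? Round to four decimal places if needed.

This is Cobb-Douglas in (x−5, y−5): tangency gives 0.75·p_y·(y−5) = 0.25·p_x·(x−5).
Substituting into the budget: x* = 5 + 0.75·(I − 5·p_x − 5·p_y)/p_x, and y* = 5 + 0.25·(…)/p_y.
Discretionary income = 144 − 5·3 − 5·10.2 = 78; y* = 5 + 0.25·78/10.2 = 6.9118.

y* = 6.9118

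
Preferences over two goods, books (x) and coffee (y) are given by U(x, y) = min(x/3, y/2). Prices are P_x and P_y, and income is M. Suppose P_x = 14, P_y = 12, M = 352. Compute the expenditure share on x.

share on x = 0.6364

With perfect complements, no substitution: consume in ratio x:y = 3:2.
Budget: P_x·x + P_y·(2/3)·x = M, so (3·P_x + 2·P_y)·x = 3·M.
Demand: x*(P_x,P_y,M) = 3·M/(3·P_x + 2·P_y), y* = 2·M/(3·P_x + 2·P_y).
Here 3·14 + 2·12 = 66, giving x* = 16 and y* = 10.6667.
Expenditure on x: 14·16 = 224; share = 0.6364.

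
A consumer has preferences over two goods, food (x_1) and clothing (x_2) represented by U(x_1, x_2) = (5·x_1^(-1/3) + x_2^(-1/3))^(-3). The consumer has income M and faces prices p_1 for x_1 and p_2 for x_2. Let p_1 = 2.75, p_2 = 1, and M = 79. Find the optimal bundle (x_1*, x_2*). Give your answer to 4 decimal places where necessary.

MRS = MU_x_1/MU_x_2 = 5·(x_2/x_1)^(4/3). Set equal to p_1/p_2.
Hence x_2/x_1 = ((1/5)·p_1/p_2)^(1/(4/3)), i.e. raised to the 0.75 power.
Substitute x_2 = (x_2/x_1)·x_1 into the budget: x_1* = M/(p_1 + p_2·(x_2/x_1)).
Numerically x_2/x_1 = 0.638663, so x_1* = 79/(2.75 + 1·0.638663) = 23.313 and x_2* = 0.638663·23.313 = 14.8892.

x_1* = 23.313, x_2* = 14.8892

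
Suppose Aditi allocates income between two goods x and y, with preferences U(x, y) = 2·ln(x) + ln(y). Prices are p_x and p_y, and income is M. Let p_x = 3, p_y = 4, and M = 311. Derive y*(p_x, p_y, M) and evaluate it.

y* = 25.9167

Tangency: MRS = 2·y/x = p_x/p_y.
Rearranging, p_y·y = (1/2)·p_x·x. Substituting into the budget gives p_x·x·(1 + (1/2)) = M.
Demand: x*(p_x,p_y,M) = 2/3·M/p_x and y* = 1/3·M/p_y.
At p_x=3, p_y=4, M=311: y* = 1/3·311/4 = 25.9167.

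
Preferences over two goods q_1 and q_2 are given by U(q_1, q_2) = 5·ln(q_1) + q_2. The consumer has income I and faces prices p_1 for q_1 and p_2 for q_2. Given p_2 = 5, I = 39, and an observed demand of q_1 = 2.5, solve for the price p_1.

p_1 = 10

MU_q_1 = 5/q_1, MU_q_2 = 1. Tangency: 5/q_1 = p_1/p_2.
So q_1*(p_1,p_2) = 5·p_2/p_1, independent of income; and q_2* = (I − 5·p_2)/p_2.
Set q_1* = 2.5 in the demand function and solve for p_1: p_1 = 10.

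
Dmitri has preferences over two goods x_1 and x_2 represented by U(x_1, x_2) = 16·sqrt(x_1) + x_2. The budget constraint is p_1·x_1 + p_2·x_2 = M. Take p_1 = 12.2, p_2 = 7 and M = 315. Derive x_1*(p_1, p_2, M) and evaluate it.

x_1* = 21.0696

Utility is quasi-linear in x_2; the FOC for x_1 is 8/√x_1 = p_1/p_2.
Solve: √x_1 = 8·p_2/p_1, so x_1*(p_1,p_2) = (8·p_2/p_1)², and x_2* = (M − p_1·x_1*)/p_2.
Plugging in: x_1* = (8·7/12.2)² = 21.0696.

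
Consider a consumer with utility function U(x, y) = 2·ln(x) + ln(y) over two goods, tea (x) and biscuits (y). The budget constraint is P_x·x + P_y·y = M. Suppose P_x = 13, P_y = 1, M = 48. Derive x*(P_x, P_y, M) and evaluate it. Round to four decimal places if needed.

The MRS is 2·y/x. Set MRS = P_x/P_y.
So 2·P_y·y = P_x·x; combined with the budget, a share 2/3 of income goes to x.
Demand: x*(P_x,P_y,M) = 2/3·M/P_x and y* = 1/3·M/P_y.
At P_x=13, P_y=1, M=48: x* = 2/3·48/13 = 2.4615.

x* = 2.4615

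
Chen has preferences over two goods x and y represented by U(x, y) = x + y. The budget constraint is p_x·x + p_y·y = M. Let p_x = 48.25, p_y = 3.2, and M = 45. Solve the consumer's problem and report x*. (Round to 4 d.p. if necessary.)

Linear utility — the consumer picks whichever good has higher MU/price: 1/48.25 = 0.0207 vs 1/3.2 = 0.3125.
y gives more utility per dollar, so spend all income on y: y* = M/p_y, x* = 0.
Numerically: x* = 0, y* = 14.0625.

x* = 0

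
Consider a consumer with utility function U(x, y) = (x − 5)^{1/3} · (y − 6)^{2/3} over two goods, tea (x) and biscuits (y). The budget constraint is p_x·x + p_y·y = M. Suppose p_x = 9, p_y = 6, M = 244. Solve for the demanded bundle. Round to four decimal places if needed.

MRS = (1/2)·(y−6)/(x−5). Tangency with p_x/p_y gives y−6 = 2·(p_x/p_y)·(x−5).
Substituting into the budget: x* = 5 + 1/3·(M − 5·p_x − 6·p_y)/p_x, and y* = 6 + 2/3·(…)/p_y.
Discretionary income = 244 − 5·9 − 6·6 = 163; x* = 5 + 1/3·163/9 = 11.037; y* = 6 + 2/3·163/6 = 24.1111.

x* = 11.037, y* = 24.1111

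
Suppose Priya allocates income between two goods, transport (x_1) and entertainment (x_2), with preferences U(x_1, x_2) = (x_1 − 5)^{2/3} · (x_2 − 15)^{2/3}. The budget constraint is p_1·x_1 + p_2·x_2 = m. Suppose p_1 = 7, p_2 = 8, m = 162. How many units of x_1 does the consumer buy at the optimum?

x_1* = 5.5

This is Cobb-Douglas in (x_1−5, x_2−15): tangency gives 2/3·p_2·(x_2−15) = 2/3·p_1·(x_1−5).
After buying the subsistence bundle (5, 15), a share 0.5 of the remaining income goes to x_1: x_1* = 5 + 0.5·(m − 5p_1 − 15p_2)/p_1.
Discretionary income = 162 − 5·7 − 15·8 = 7; x_1* = 5 + 0.5·7/7 = 5.5.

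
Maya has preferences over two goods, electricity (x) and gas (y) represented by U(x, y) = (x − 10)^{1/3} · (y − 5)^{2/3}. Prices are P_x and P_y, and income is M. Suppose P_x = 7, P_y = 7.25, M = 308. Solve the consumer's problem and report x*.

x* = 19.6071

MRS = (1/2)·(y−5)/(x−10). Tangency with P_x/P_y gives y−5 = 2·(P_x/P_y)·(x−10).
After buying the subsistence bundle (10, 5), a share 1/3 of the remaining income goes to x: x* = 10 + 1/3·(M − 10P_x − 5P_y)/P_x.
Discretionary income = 308 − 10·7 − 5·7.25 = 201.75; x* = 10 + 1/3·201.75/7 = 19.6071.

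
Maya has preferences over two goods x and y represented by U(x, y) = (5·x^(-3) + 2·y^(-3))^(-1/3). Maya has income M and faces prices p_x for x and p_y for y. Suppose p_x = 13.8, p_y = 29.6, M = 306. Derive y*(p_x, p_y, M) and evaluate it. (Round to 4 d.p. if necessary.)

From the CES first-order condition, (5/2)·(y/x)^(4) = p_x/p_y.
Solve for the ratio: y/x = [(2/5)·p_x/p_y]^(0.25).
With the ratio pinned down, the budget gives x* = M/(p_x + p_y·(y/x)) and y* = (y/x)·x*.
Numerically y/x = 0.657146, so x* = 306/(13.8 + 29.6·0.657146) = 9.2026 and y* = 0.657146·9.2026 = 6.0474.

y* = 6.0474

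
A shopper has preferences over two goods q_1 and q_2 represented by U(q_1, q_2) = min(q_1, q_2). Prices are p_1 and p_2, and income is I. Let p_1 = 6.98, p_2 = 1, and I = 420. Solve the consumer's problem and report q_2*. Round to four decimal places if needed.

Demand: q_1*(p_1,p_2,I) = I/(p_1 + p_2), q_2* = I/(p_1 + p_2).
Here 6.98 + 1 = 7.98, giving q_2* = 52.6316.

q_2* = 52.6316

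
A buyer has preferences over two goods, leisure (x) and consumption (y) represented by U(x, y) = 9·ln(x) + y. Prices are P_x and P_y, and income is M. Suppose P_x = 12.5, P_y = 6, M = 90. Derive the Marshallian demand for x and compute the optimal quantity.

MU_x = 9/x, MU_y = 1. Tangency: 9/x = P_x/P_y.
So x*(P_x,P_y) = 9·P_y/P_x, independent of income; and y* = (M − 9·P_y)/P_y.
At the given prices: x* = 9·6/12.5 = 4.32.

x* = 4.32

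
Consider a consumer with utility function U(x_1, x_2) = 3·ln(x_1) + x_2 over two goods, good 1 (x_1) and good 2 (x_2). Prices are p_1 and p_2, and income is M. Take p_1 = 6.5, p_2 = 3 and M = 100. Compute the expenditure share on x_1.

MU_x_1 = 3/x_1, MU_x_2 = 1. Tangency: 3/x_1 = p_1/p_2.
So x_1*(p_1,p_2) = 3·p_2/p_1, independent of income; and x_2* = (M − 3·p_2)/p_2.
At the given prices: x_1* = 3·3/6.5 = 1.3846, and x_2* = 30.3333.
Expenditure on x_1: 6.5·1.3846 = 9; share = 0.09.

share on x_1 = 0.09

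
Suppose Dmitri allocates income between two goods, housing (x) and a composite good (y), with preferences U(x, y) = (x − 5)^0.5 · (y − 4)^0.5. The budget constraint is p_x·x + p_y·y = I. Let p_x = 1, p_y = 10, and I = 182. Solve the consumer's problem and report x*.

x* = 73.5

Let x' = x−5, y' = y−4. MRS = y'/x' = p_x/p_y.
Substituting into the budget: x* = 5 + 0.5·(I − 5·p_x − 4·p_y)/p_x, and y* = 4 + 0.5·(…)/p_y.
Discretionary income = 182 − 5·1 − 4·10 = 137; x* = 5 + 0.5·137/1 = 73.5.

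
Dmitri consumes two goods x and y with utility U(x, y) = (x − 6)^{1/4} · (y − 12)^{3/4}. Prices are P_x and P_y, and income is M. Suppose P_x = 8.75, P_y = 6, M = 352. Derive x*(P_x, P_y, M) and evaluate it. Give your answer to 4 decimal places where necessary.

x* = 12.5

This is Cobb-Douglas in (x−6, y−12): tangency gives 0.25·P_y·(y−12) = 0.75·P_x·(x−6).
Substituting into the budget: x* = 6 + 0.25·(M − 6·P_x − 12·P_y)/P_x, and y* = 12 + 0.75·(…)/P_y.
Discretionary income = 352 − 6·8.75 − 12·6 = 227.5; x* = 6 + 0.25·227.5/8.75 = 12.5.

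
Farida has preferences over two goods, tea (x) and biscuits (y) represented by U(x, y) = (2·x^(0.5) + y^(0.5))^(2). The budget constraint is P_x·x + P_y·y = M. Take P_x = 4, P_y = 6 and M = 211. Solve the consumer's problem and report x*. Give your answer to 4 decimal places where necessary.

MRS = MU_x/MU_y = 2·(y/x)^(0.5). Set equal to P_x/P_y.
Hence y/x = ((1/2)·P_x/P_y)^(1/(0.5)), i.e. raised to the 2 power.
With the ratio pinned down, the budget gives x* = M/(P_x + P_y·(y/x)) and y* = (y/x)·x*.
Numerically y/x = 0.111111, so x* = 211/(4 + 6·0.111111) = 45.2143.

x* = 45.2143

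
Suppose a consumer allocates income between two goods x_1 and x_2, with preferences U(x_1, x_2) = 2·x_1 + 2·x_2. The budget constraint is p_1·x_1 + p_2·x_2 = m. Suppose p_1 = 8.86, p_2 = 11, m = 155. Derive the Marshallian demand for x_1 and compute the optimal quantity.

Perfect substitutes: compare marginal utility per dollar. 2/p_1 vs 2/p_2 → 0.2257 vs 0.1818.
x_1 gives more utility per dollar, so spend all income on x_1: x_1* = m/p_1, x_2* = 0.
Numerically: x_1* = 17.4944, x_2* = 0.

x_1* = 17.4944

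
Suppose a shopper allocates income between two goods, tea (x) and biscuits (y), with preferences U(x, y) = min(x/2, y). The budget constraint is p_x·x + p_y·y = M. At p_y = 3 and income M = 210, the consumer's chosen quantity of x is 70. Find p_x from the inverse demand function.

p_x = 1.5

With perfect complements, no substitution: consume in ratio x:y = 2:1.
Budget: p_x·x + p_y·(1/2)·x = M, so (2·p_x + p_y)·x = 2·M.
Demand: x*(p_x,p_y,M) = 2·M/(2·p_x + p_y), y* = M/(2·p_x + p_y).
Set x* = 70 in the demand function and solve for p_x: p_x = 1.5.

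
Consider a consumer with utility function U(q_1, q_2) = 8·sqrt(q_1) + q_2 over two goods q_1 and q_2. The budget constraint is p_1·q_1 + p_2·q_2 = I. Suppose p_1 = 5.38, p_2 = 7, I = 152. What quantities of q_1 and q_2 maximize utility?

q_1* = 27.0864, q_2* = 0.8964

Plugging in: q_1* = (4·7/5.38)² = 27.0864, q_2* = 0.8964.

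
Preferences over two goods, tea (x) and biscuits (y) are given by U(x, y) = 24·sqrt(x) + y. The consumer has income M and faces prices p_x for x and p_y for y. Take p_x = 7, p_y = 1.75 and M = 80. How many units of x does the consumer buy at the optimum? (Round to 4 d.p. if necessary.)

x* = 9

MU_x = 12/√x, MU_y = 1. Tangency: 12/√x = p_x/p_y.
Solve: √x = 12·p_y/p_x, so x*(p_x,p_y) = (12·p_y/p_x)², and y* = (M − p_x·x*)/p_y.
Plugging in: x* = (12·1.75/7)² = 9.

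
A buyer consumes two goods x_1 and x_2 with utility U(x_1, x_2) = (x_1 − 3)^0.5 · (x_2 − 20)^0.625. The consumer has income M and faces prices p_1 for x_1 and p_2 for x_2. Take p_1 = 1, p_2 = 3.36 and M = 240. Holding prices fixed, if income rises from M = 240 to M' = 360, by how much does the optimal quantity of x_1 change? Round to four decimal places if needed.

Δx_1* = 53.3333

MRS = (4/5)·(x_2−20)/(x_1−3). Tangency with p_1/p_2 gives x_2−20 = (5/4)·(p_1/p_2)·(x_1−3).
After buying the subsistence bundle (3, 20), a share 4/9 of the remaining income goes to x_1: x_1* = 3 + 4/9·(M − 3p_1 − 20p_2)/p_1.
Discretionary income = 240 − 3·1 − 20·3.36 = 169.8; x_1* = 3 + 4/9·169.8/1 = 78.4667.
At M' = 360: x_1* = 131.8. Change: 131.8 − 78.4667 = 53.3333.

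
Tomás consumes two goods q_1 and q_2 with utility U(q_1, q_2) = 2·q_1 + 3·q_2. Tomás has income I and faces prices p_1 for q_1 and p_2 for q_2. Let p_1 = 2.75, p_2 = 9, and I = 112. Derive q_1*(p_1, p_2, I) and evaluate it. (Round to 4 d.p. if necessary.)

Numerically: q_1* = 40.7273, q_2* = 0.

q_1* = 40.7273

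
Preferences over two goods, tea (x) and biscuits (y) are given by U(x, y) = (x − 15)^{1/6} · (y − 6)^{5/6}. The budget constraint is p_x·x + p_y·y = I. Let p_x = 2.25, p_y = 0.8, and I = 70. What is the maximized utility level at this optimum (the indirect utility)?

This is Cobb-Douglas in (x−15, y−6): tangency gives 1/6·p_y·(y−6) = 5/6·p_x·(x−15).
After buying the subsistence bundle (15, 6), a share 1/6 of the remaining income goes to x: x* = 15 + 1/6·(I − 15p_x − 6p_y)/p_x.
Discretionary income = 70 − 15·2.25 − 6·0.8 = 31.45; x* = 15 + 1/6·31.45/2.25 = 17.3296; y* = 6 + 5/6·31.45/0.8 = 38.7604.
Utility at the optimum: U(17.3296, 38.7604) = 21.0866.

V = 21.0866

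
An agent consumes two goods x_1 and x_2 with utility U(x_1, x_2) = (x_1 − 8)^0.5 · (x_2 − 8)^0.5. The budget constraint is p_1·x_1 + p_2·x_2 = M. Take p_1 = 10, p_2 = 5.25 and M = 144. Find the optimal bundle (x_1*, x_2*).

x_1* = 9.1, x_2* = 10.0952

Let x_1' = x_1−8, x_2' = x_2−8. MRS = x_2'/x_1' = p_1/p_2.
After buying the subsistence bundle (8, 8), a share 0.5 of the remaining income goes to x_1: x_1* = 8 + 0.5·(M − 8p_1 − 8p_2)/p_1.
Discretionary income = 144 − 8·10 − 8·5.25 = 22; x_1* = 8 + 0.5·22/10 = 9.1; x_2* = 8 + 0.5·22/5.25 = 10.0952.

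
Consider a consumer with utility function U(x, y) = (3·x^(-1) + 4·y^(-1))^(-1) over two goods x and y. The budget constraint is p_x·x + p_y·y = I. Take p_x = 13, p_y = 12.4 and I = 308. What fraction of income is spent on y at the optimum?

share on y = 0.53

MU_x ∝ 3·x^(-2), MU_y ∝ 4·y^(-2), so MRS = (3/4)·(y/x)^(2) = p_x/p_y.
Hence y/x = ((4/3)·p_x/p_y)^(1/(2)), i.e. raised to the 0.5 power.
Substitute y = (y/x)·x into the budget: x* = I/(p_x + p_y·(y/x)).
Numerically y/x = 1.182307, so x* = 308/(13 + 12.4·1.182307) = 11.135 and y* = 1.182307·11.135 = 13.165.
Expenditure on y: 12.4·13.165 = 163.2454; share = 0.53.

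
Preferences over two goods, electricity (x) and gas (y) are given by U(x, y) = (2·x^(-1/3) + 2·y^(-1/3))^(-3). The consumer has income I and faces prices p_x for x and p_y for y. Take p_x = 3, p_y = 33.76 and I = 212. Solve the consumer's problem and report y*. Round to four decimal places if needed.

MRS = MU_x/MU_y = (y/x)^(4/3). Set equal to p_x/p_y.
Solve for the ratio: y/x = [p_x/p_y]^(0.75).
With the ratio pinned down, the budget gives x* = I/(p_x + p_y·(y/x)) and y* = (y/x)·x*.
Numerically y/x = 0.162757, so x* = 212/(3 + 33.76·0.162757) = 24.9568 and y* = 0.162757·24.9568 = 4.0619.

y* = 4.0619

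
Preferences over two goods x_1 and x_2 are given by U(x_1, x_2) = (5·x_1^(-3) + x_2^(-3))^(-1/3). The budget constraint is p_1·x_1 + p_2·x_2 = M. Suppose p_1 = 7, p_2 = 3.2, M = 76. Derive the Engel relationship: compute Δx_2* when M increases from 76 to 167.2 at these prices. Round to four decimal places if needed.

MRS = MU_x_1/MU_x_2 = 5·(x_2/x_1)^(4). Set equal to p_1/p_2.
Solve for the ratio: x_2/x_1 = [(1/5)·p_1/p_2]^(0.25).
Substitute x_2 = (x_2/x_1)·x_1 into the budget: x_1* = M/(p_1 + p_2·(x_2/x_1)).
Numerically x_2/x_1 = 0.813288, so x_1* = 76/(7 + 3.2·0.813288) = 7.9146 and x_2* = 0.813288·7.9146 = 6.4368.
At M' = 167.2: x_2* = 14.161. Change: 14.161 − 6.4368 = 7.7242.

Δx_2* = 7.7242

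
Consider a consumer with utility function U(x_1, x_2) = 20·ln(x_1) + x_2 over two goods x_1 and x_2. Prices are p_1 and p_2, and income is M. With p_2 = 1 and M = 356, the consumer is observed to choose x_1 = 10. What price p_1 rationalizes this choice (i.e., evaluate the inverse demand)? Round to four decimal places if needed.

p_1 = 2

Set MRS = p_1/p_2: (20/x_1)/1 = p_1/p_2.
So x_1*(p_1,p_2) = 20·p_2/p_1, independent of income; and x_2* = (M − 20·p_2)/p_2.
Set x_1* = 10 in the demand function and solve for p_1: p_1 = 2.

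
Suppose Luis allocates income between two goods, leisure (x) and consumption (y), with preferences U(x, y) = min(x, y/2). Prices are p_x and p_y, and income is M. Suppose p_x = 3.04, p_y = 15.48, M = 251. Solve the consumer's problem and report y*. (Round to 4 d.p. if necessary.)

y* = 14.7647

Demand: x*(p_x,p_y,M) = M/(p_x + 2·p_y), y* = 2·M/(p_x + 2·p_y).
Here 3.04 + 2·15.48 = 34, giving y* = 14.7647.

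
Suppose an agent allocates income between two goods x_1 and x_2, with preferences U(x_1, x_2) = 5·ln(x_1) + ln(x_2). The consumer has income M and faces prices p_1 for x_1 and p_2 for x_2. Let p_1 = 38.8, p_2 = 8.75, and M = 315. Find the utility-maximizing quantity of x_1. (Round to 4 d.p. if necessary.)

Tangency: MRS = 5·x_2/x_1 = p_1/p_2.
So 5·p_2·x_2 = p_1·x_1; combined with the budget, a share 5/6 of income goes to x_1.
Demand: x_1*(p_1,p_2,M) = 5/6·M/p_1 and x_2* = 1/6·M/p_2.
At p_1=38.8, p_2=8.75, M=315: x_1* = 5/6·315/38.8 = 6.7655.

x_1* = 6.7655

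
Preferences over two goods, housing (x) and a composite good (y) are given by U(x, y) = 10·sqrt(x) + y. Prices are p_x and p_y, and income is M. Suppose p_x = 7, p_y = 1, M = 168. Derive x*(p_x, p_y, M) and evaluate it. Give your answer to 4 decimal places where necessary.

MU_x = 5/√x, MU_y = 1. Tangency: 5/√x = p_x/p_y.
Solve: √x = 5·p_y/p_x, so x*(p_x,p_y) = (5·p_y/p_x)², and y* = (M − p_x·x*)/p_y.
Plugging in: x* = (5·1/7)² = 0.5102.

x* = 0.5102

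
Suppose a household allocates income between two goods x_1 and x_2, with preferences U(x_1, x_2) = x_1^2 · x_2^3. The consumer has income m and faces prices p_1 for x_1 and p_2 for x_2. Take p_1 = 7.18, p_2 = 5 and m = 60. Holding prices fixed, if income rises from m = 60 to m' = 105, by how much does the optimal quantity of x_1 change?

The MRS is (2/3)·x_2/x_1. Set MRS = p_1/p_2.
Rearranging, p_2·x_2 = (3/2)·p_1·x_1. Substituting into the budget gives p_1·x_1·(1 + (3/2)) = m.
Demand: x_1*(p_1,p_2,m) = 0.4·m/p_1 and x_2* = 0.6·m/p_2.
At p_1=7.18, p_2=5, m=60: x_1* = 0.4·60/7.18 = 3.3426.
At m' = 105: x_1* = 5.8496. Change: 5.8496 − 3.3426 = 2.507.

Δx_1* = 2.507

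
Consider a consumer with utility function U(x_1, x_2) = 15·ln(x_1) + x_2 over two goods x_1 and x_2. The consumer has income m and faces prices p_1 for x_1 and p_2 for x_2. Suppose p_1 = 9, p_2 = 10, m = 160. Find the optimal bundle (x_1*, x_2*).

At the given prices: x_1* = 15·10/9 = 16.6667, and x_2* = 1.

x_1* = 16.6667, x_2* = 1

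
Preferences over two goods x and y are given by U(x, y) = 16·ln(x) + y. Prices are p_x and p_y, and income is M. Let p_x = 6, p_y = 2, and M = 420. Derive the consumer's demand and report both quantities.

x* = 5.3333, y* = 194

MU_x = 16/x, MU_y = 1. Tangency: 16/x = p_x/p_y.
So x*(p_x,p_y) = 16·p_y/p_x, independent of income; and y* = (M − 16·p_y)/p_y.
At the given prices: x* = 16·2/6 = 5.3333, and y* = 194.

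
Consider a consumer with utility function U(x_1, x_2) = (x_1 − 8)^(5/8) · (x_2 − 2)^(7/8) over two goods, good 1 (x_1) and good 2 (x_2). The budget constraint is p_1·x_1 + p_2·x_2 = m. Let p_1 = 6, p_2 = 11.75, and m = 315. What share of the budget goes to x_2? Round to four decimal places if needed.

share on x_2 = 0.5255

Discretionary income = 315 − 8·6 − 2·11.75 = 243.5; x_1* = 8 + 5/12·243.5/6 = 24.9097; x_2* = 2 + 7/12·243.5/11.75 = 14.0887.
Expenditure on x_2: 11.75·14.0887 = 165.5417; share = 0.5255.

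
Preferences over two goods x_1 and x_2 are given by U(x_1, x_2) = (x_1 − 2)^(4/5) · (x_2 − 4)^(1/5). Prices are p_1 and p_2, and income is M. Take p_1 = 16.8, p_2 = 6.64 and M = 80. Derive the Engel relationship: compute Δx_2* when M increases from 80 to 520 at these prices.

This is Cobb-Douglas in (x_1−2, x_2−4): tangency gives 0.8·p_2·(x_2−4) = 0.2·p_1·(x_1−2).
After buying the subsistence bundle (2, 4), a share 0.8 of the remaining income goes to x_1: x_1* = 2 + 0.8·(M − 2p_1 − 4p_2)/p_1.
Discretionary income = 80 − 2·16.8 − 4·6.64 = 19.84; x_2* = 4 + 0.2·19.84/6.64 = 4.5976.
At M' = 520: x_2* = 17.8506. Change: 17.8506 − 4.5976 = 13.253.

Δx_2* = 13.253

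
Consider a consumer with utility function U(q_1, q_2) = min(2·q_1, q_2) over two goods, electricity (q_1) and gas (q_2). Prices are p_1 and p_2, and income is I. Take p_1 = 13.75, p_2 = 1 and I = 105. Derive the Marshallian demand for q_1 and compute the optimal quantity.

Leontief preferences: the optimum is at the kink where q_1/1 = q_2/2, i.e. q_2 = 2·q_1.
Budget: p_1·q_1 + p_2·2·q_1 = I, so (p_1 + 2·p_2)·q_1 = I.
Demand: q_1*(p_1,p_2,I) = I/(p_1 + 2·p_2), q_2* = 2·I/(p_1 + 2·p_2).
Here 13.75 + 2·1 = 15.75, giving q_1* = 6.6667.

q_1* = 6.6667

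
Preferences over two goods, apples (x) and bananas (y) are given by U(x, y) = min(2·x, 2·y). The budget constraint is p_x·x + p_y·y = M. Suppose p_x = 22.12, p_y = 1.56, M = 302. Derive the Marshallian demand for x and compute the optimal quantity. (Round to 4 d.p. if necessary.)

x* = 12.7534

Leontief preferences: the optimum is at the kink where x/2 = y/2, i.e. y = x.
Budget: p_x·x + p_y·x = M, so (2·p_x + 2·p_y)·x = 2·M.
Demand: x*(p_x,p_y,M) = 2·M/(2·p_x + 2·p_y), y* = 2·M/(2·p_x + 2·p_y).
Here 2·22.12 + 2·1.56 = 47.36, giving x* = 12.7534.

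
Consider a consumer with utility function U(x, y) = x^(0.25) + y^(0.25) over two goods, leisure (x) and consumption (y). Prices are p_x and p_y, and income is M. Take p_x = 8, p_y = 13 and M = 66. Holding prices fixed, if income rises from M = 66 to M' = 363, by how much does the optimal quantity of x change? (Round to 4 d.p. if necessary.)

MU_x ∝ x^(-0.75), MU_y ∝ y^(-0.75), so MRS = (y/x)^(0.75) = p_x/p_y.
Solve for the ratio: y/x = [p_x/p_y]^(4/3).
With the ratio pinned down, the budget gives x* = M/(p_x + p_y·(y/x)) and y* = (y/x)·x*.
Numerically y/x = 0.523434, so x* = 66/(8 + 13·0.523434) = 4.4581.
At M' = 363: x* = 24.5193. Change: 24.5193 − 4.4581 = 20.0613.

Δx* = 20.0613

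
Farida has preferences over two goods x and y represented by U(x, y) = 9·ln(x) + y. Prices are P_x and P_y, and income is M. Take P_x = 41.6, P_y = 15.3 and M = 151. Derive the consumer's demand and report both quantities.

x* = 3.3101, y* = 0.8693

Set MRS = P_x/P_y: (9/x)/1 = P_x/P_y.
So x*(P_x,P_y) = 9·P_y/P_x, independent of income; and y* = (M − 9·P_y)/P_y.
At the given prices: x* = 9·15.3/41.6 = 3.3101, and y* = 0.8693.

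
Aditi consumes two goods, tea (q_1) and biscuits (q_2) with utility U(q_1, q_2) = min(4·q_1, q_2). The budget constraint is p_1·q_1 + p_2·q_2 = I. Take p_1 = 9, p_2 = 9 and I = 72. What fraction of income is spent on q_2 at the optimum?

share on q_2 = 0.8

Leontief preferences: the optimum is at the kink where q_1/1 = q_2/4, i.e. q_2 = 4·q_1.
Budget: p_1·q_1 + p_2·4·q_1 = I, so (p_1 + 4·p_2)·q_1 = I.
Demand: q_1*(p_1,p_2,I) = I/(p_1 + 4·p_2), q_2* = 4·I/(p_1 + 4·p_2).
Here 9 + 4·9 = 45, giving q_1* = 1.6 and q_2* = 6.4.
Expenditure on q_2: 9·6.4 = 57.6; share = 0.8.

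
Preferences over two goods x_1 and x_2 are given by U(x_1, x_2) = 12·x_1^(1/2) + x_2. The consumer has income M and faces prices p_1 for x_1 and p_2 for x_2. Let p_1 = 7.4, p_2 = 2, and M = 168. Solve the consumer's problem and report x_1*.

x_1* = 2.6297

Plugging in: x_1* = (6·2/7.4)² = 2.6297.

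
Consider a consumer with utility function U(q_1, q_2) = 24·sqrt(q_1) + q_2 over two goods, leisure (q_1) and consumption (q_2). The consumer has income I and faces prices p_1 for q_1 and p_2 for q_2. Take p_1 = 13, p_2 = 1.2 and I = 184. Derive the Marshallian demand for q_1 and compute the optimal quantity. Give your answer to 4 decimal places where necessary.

q_1* = 1.227

Utility is quasi-linear in q_2; the FOC for q_1 is 12/√q_1 = p_1/p_2.
Solve: √q_1 = 12·p_2/p_1, so q_1*(p_1,p_2) = (12·p_2/p_1)², and q_2* = (I − p_1·q_1*)/p_2.
Plugging in: q_1* = (12·1.2/13)² = 1.227.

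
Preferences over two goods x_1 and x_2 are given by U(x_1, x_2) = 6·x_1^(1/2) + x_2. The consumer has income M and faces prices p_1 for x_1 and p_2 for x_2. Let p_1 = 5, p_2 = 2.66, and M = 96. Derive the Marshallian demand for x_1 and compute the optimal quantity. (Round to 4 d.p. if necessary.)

x_1* = 2.5472

Solve: √x_1 = 3·p_2/p_1, so x_1*(p_1,p_2) = (3·p_2/p_1)², and x_2* = (M − p_1·x_1*)/p_2.
Plugging in: x_1* = (3·2.66/5)² = 2.5472.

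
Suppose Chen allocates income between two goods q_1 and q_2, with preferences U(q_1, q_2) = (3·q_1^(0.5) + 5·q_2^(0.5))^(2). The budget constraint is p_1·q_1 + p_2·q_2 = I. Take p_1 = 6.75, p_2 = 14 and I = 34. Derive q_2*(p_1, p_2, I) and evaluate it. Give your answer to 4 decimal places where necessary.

MU_q_1 ∝ 3·q_1^(-0.5), MU_q_2 ∝ 5·q_2^(-0.5), so MRS = (3/5)·(q_2/q_1)^(0.5) = p_1/p_2.
Hence q_2/q_1 = ((5/3)·p_1/p_2)^(1/(0.5)), i.e. raised to the 2 power.
Substitute q_2 = (q_2/q_1)·q_1 into the budget: q_1* = I/(p_1 + p_2·(q_2/q_1)).
Numerically q_2/q_1 = 0.645727, so q_1* = 34/(6.75 + 14·0.645727) = 2.1532 and q_2* = 0.645727·2.1532 = 1.3904.

q_2* = 1.3904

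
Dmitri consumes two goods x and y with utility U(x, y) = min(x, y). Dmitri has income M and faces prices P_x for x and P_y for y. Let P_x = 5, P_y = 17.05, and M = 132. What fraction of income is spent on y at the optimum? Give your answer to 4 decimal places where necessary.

share on y = 0.7732

With perfect complements, no substitution: consume in ratio x:y = 1:1.
Budget: P_x·x + P_y·x = M, so (P_x + P_y)·x = M.
Demand: x*(P_x,P_y,M) = M/(P_x + P_y), y* = M/(P_x + P_y).
Here 5 + 17.05 = 22.05, giving x* = 5.9864 and y* = 5.9864.
Expenditure on y: 17.05·5.9864 = 102.068; share = 0.7732.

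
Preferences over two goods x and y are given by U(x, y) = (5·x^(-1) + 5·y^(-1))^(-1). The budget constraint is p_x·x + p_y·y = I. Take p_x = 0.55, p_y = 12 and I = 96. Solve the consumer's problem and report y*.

MRS = MU_x/MU_y = (y/x)^(2). Set equal to p_x/p_y.
Solve for the ratio: y/x = [p_x/p_y]^(0.5).
Substitute y = (y/x)·x into the budget: x* = I/(p_x + p_y·(y/x)).
Numerically y/x = 0.214087, so x* = 96/(0.55 + 12·0.214087) = 30.7786 and y* = 0.214087·30.7786 = 6.5893.

y* = 6.5893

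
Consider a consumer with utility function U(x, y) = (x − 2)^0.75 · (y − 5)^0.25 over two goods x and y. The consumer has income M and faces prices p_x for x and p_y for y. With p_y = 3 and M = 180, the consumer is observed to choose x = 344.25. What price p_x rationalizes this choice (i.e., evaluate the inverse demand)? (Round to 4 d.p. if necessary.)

p_x = 0.36

This is Cobb-Douglas in (x−2, y−5): tangency gives 0.75·p_y·(y−5) = 0.25·p_x·(x−2).
Substituting into the budget: x* = 2 + 0.75·(M − 2·p_x − 5·p_y)/p_x, and y* = 5 + 0.25·(…)/p_y.
Set x* = 344.25 in the demand function and solve for p_x: p_x = 0.36.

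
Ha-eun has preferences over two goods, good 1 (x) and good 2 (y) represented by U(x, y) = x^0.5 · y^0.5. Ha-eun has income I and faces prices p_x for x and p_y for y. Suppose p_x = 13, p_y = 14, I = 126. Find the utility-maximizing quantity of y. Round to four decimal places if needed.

y* = 4.5

MU_x/MU_y = (0.5·y)/(0.5·x); tangency sets this equal to p_x/p_y.
So 0.5·p_y·y = 0.5·p_x·x; combined with the budget, a share 0.5 of income goes to x.
Demand: x*(p_x,p_y,I) = 0.5·I/p_x and y* = 0.5·I/p_y.
At p_x=13, p_y=14, I=126: y* = 0.5·126/14 = 4.5.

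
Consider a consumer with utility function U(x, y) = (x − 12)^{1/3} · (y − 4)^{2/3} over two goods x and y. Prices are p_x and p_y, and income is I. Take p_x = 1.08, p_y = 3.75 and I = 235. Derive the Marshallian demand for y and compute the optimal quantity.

After buying the subsistence bundle (12, 4), a share 1/3 of the remaining income goes to x: x* = 12 + 1/3·(I − 12p_x − 4p_y)/p_x.
Discretionary income = 235 − 12·1.08 − 4·3.75 = 207.04; y* = 4 + 2/3·207.04/3.75 = 40.8071.

y* = 40.8071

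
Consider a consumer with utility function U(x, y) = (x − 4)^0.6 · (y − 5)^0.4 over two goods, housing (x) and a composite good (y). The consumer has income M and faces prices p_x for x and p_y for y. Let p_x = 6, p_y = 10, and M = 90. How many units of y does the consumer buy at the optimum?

y* = 5.64

This is Cobb-Douglas in (x−4, y−5): tangency gives 0.6·p_y·(y−5) = 0.4·p_x·(x−4).
After buying the subsistence bundle (4, 5), a share 0.6 of the remaining income goes to x: x* = 4 + 0.6·(M − 4p_x − 5p_y)/p_x.
Discretionary income = 90 − 4·6 − 5·10 = 16; y* = 5 + 0.4·16/10 = 5.64.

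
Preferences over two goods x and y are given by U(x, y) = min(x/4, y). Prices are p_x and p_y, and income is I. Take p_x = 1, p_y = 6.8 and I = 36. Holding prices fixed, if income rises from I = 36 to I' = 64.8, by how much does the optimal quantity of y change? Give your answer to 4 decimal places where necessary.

Δy* = 2.6667

Leontief preferences: the optimum is at the kink where x/4 = y/1, i.e. y = (1/4)·x.
Budget: p_x·x + p_y·(1/4)·x = I, so (4·p_x + p_y)·x = 4·I.
Demand: x*(p_x,p_y,I) = 4·I/(4·p_x + p_y), y* = I/(4·p_x + p_y).
Here 4·1 + 6.8 = 10.8, giving y* = 3.3333.
At I' = 64.8: y* = 6. Change: 6 − 3.3333 = 2.6667.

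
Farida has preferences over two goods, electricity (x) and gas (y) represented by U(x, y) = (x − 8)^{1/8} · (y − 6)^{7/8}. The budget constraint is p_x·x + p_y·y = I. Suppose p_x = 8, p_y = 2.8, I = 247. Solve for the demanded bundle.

x* = 10.5969, y* = 57.9375

Substituting into the budget: x* = 8 + 0.125·(I − 8·p_x − 6·p_y)/p_x, and y* = 6 + 0.875·(…)/p_y.
Discretionary income = 247 − 8·8 − 6·2.8 = 166.2; x* = 8 + 0.125·166.2/8 = 10.5969; y* = 6 + 0.875·166.2/2.8 = 57.9375.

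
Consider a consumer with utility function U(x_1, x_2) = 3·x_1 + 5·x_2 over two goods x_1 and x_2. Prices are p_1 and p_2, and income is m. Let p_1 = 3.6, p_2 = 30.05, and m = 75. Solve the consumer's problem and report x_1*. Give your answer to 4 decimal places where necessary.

Linear utility — the consumer picks whichever good has higher MU/price: 3/3.6 = 0.8333 vs 5/30.05 = 0.1664.
x_1 gives more utility per dollar, so spend all income on x_1: x_1* = m/p_1, x_2* = 0.
Numerically: x_1* = 20.8333, x_2* = 0.

x_1* = 20.8333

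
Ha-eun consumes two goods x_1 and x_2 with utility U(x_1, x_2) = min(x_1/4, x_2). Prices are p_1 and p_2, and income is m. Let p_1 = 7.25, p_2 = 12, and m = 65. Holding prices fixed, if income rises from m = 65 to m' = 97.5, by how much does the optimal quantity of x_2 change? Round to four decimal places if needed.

Demand: x_1*(p_1,p_2,m) = 4·m/(4·p_1 + p_2), x_2* = m/(4·p_1 + p_2).
Here 4·7.25 + 12 = 41, giving x_2* = 1.5854.
At m' = 97.5: x_2* = 2.378. Change: 2.378 − 1.5854 = 0.7927.

Δx_2* = 0.7927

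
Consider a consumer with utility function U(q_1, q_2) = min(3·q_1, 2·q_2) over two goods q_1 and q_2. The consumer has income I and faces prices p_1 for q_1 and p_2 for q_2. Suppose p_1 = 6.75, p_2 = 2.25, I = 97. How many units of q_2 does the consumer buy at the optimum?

q_2* = 14.3704

With perfect complements, no substitution: consume in ratio q_1:q_2 = 2:3.
Budget: p_1·q_1 + p_2·(3/2)·q_1 = I, so (2·p_1 + 3·p_2)·q_1 = 2·I.
Demand: q_1*(p_1,p_2,I) = 2·I/(2·p_1 + 3·p_2), q_2* = 3·I/(2·p_1 + 3·p_2).
Here 2·6.75 + 3·2.25 = 20.25, giving q_2* = 14.3704.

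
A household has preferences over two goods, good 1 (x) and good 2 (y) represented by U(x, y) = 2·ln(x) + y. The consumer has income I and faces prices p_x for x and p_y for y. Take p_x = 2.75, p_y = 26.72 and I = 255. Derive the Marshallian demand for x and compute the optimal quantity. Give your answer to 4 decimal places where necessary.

Set MRS = p_x/p_y: (2/x)/1 = p_x/p_y.
So x*(p_x,p_y) = 2·p_y/p_x, independent of income; and y* = (I − 2·p_y)/p_y.
At the given prices: x* = 2·26.72/2.75 = 19.4327.

x* = 19.4327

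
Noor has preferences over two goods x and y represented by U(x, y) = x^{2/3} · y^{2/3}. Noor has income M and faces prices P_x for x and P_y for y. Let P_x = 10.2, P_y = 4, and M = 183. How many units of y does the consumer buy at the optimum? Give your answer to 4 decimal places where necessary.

MU_x/MU_y = (2/3·y)/(2/3·x); tangency sets this equal to P_x/P_y.
So 2/3·P_y·y = 2/3·P_x·x; combined with the budget, a share 0.5 of income goes to x.
Demand: x*(P_x,P_y,M) = 0.5·M/P_x and y* = 0.5·M/P_y.
At P_x=10.2, P_y=4, M=183: y* = 0.5·183/4 = 22.875.

y* = 22.875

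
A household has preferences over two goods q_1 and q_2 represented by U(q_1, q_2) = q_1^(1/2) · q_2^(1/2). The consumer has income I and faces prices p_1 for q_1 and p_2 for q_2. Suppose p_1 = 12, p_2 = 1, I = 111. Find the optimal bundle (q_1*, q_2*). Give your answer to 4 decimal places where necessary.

q_1* = 4.625, q_2* = 55.5

Demand: q_1*(p_1,p_2,I) = 0.5·I/p_1 and q_2* = 0.5·I/p_2.
At p_1=12, p_2=1, I=111: q_1* = 0.5·111/12 = 4.625, q_2* = 55.5.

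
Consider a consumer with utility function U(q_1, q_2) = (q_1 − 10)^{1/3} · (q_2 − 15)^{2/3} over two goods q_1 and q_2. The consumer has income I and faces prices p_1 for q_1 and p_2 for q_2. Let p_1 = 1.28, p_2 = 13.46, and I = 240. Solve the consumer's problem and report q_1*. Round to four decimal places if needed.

q_1* = 16.5885

After buying the subsistence bundle (10, 15), a share 1/3 of the remaining income goes to q_1: q_1* = 10 + 1/3·(I − 10p_1 − 15p_2)/p_1.
Discretionary income = 240 − 10·1.28 − 15·13.46 = 25.3; q_1* = 10 + 1/3·25.3/1.28 = 16.5885.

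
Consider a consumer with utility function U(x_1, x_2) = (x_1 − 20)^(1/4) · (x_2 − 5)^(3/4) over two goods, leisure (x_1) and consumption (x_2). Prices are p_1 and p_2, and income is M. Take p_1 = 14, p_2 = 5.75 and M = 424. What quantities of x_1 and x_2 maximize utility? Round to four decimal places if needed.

Let x_1' = x_1−20, x_2' = x_2−5. MRS = (1/3)·x_2'/x_1' = p_1/p_2.
After buying the subsistence bundle (20, 5), a share 0.25 of the remaining income goes to x_1: x_1* = 20 + 0.25·(M − 20p_1 − 5p_2)/p_1.
Discretionary income = 424 − 20·14 − 5·5.75 = 115.25; x_1* = 20 + 0.25·115.25/14 = 22.058; x_2* = 5 + 0.75·115.25/5.75 = 20.0326.

x_1* = 22.058, x_2* = 20.0326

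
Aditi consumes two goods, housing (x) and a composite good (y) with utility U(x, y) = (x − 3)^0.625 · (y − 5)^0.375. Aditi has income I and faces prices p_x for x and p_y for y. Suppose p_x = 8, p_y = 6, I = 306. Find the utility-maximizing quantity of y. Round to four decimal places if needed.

y* = 20.75

After buying the subsistence bundle (3, 5), a share 0.625 of the remaining income goes to x: x* = 3 + 0.625·(I − 3p_x − 5p_y)/p_x.
Discretionary income = 306 − 3·8 − 5·6 = 252; y* = 5 + 0.375·252/6 = 20.75.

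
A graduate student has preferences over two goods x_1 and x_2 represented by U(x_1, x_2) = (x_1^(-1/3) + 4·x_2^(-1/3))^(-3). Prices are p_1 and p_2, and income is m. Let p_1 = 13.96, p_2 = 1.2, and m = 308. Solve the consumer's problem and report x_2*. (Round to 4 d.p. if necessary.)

From the CES first-order condition, (1/4)·(x_2/x_1)^(4/3) = p_1/p_2.
Solve for the ratio: x_2/x_1 = [4·p_1/p_2]^(0.75).
Substitute x_2 = (x_2/x_1)·x_1 into the budget: x_1* = m/(p_1 + p_2·(x_2/x_1)).
Numerically x_2/x_1 = 17.81653, so x_1* = 308/(13.96 + 1.2·17.81653) = 8.7154 and x_2* = 17.81653·8.7154 = 155.2778.

x_2* = 155.2778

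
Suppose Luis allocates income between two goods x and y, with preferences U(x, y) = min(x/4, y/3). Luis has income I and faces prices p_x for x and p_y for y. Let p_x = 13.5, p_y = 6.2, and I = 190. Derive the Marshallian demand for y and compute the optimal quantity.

y* = 7.8512

Leontief preferences: the optimum is at the kink where x/4 = y/3, i.e. y = (3/4)·x.
Budget: p_x·x + p_y·(3/4)·x = I, so (4·p_x + 3·p_y)·x = 4·I.
Demand: x*(p_x,p_y,I) = 4·I/(4·p_x + 3·p_y), y* = 3·I/(4·p_x + 3·p_y).
Here 4·13.5 + 3·6.2 = 72.6, giving y* = 7.8512.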